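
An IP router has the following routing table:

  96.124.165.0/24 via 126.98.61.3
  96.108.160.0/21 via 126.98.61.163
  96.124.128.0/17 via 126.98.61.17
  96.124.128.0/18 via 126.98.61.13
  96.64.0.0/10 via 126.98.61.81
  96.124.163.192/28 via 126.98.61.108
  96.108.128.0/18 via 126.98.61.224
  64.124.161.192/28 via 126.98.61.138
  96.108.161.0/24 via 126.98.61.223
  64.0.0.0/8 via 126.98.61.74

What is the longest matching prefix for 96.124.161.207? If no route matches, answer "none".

96.124.128.0/18

Entries matching 96.124.161.207:
  96.64.0.0/10 (96.64.0.0 - 96.127.255.255)
  96.124.128.0/17 (96.124.128.0 - 96.124.255.255)
  96.124.128.0/18 (96.124.128.0 - 96.124.191.255)
Most specific is 96.124.128.0/18.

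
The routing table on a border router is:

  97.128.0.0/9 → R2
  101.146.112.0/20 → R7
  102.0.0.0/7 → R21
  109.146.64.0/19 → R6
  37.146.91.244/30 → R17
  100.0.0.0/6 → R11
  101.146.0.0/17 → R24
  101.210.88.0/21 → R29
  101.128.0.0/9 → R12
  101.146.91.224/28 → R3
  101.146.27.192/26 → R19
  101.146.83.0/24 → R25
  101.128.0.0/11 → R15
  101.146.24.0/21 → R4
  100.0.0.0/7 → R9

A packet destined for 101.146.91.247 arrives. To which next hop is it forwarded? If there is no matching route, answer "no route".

R24

Routes whose prefix contains 101.146.91.247:
  100.0.0.0/6 (100.0.0.0 - 103.255.255.255) -> R11
  100.0.0.0/7 (100.0.0.0 - 101.255.255.255) -> R9
  101.128.0.0/9 (101.128.0.0 - 101.255.255.255) -> R12
  101.128.0.0/11 (101.128.0.0 - 101.159.255.255) -> R15
  101.146.0.0/17 (101.146.0.0 - 101.146.127.255) -> R24
More-specific entries that do NOT match:
  37.146.91.244/30 (37.146.91.244 - 37.146.91.247) does not contain 101.146.91.247
  101.146.91.224/28 (101.146.91.224 - 101.146.91.239) does not contain 101.146.91.247
  101.146.27.192/26 (101.146.27.192 - 101.146.27.255) does not contain 101.146.91.247
  101.146.83.0/24 (101.146.83.0 - 101.146.83.255) does not contain 101.146.91.247
  101.210.88.0/21 (101.210.88.0 - 101.210.95.255) does not contain 101.146.91.247
  101.146.24.0/21 (101.146.24.0 - 101.146.31.255) does not contain 101.146.91.247
  101.146.112.0/20 (101.146.112.0 - 101.146.127.255) does not contain 101.146.91.247
  109.146.64.0/19 (109.146.64.0 - 109.146.95.255) does not contain 101.146.91.247
Longest matching prefix is /17 -> next hop R24.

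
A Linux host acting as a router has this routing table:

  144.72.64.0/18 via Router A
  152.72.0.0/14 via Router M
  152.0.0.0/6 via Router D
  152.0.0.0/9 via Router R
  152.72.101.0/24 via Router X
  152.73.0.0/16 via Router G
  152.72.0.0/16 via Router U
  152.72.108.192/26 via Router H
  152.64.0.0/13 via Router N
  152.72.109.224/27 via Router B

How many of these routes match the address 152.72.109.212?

Prefixes containing 152.72.109.212:
  152.0.0.0/6 (152.0.0.0 - 155.255.255.255)
  152.0.0.0/9 (152.0.0.0 - 152.127.255.255)
  152.72.0.0/14 (152.72.0.0 - 152.75.255.255)
  152.72.0.0/16 (152.72.0.0 - 152.72.255.255)
Total matching entries: 4.

4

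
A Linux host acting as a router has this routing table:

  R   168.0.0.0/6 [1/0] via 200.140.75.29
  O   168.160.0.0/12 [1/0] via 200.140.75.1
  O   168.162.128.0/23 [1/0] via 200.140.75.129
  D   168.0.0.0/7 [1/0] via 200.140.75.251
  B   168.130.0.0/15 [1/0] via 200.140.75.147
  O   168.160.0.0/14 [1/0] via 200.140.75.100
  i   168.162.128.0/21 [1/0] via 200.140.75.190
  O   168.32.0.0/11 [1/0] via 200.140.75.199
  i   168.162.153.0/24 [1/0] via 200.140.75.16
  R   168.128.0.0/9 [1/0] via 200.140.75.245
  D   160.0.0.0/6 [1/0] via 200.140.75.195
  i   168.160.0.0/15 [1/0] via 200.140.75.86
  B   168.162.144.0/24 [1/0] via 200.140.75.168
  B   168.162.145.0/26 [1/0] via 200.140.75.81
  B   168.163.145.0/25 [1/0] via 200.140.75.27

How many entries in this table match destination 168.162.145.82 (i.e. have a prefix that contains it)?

5

Prefixes containing 168.162.145.82:
  168.0.0.0/6 (168.0.0.0 - 171.255.255.255)
  168.0.0.0/7 (168.0.0.0 - 169.255.255.255)
  168.128.0.0/9 (168.128.0.0 - 168.255.255.255)
  168.160.0.0/12 (168.160.0.0 - 168.175.255.255)
  168.160.0.0/14 (168.160.0.0 - 168.163.255.255)
Total matching entries: 5.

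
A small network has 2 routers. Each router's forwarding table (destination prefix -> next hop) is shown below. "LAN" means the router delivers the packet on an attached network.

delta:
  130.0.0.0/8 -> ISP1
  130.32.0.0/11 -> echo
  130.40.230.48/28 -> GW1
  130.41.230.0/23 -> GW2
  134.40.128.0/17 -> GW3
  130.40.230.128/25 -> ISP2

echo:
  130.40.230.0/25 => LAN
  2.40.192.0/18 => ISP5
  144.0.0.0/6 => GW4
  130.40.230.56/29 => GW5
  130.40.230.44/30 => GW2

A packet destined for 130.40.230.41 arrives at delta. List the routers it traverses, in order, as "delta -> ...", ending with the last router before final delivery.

delta -> echo

At delta: longest match for 130.40.230.41 is 130.32.0.0/11 -> echo
At echo: longest match for 130.40.230.41 is 130.40.230.0/25 -> LAN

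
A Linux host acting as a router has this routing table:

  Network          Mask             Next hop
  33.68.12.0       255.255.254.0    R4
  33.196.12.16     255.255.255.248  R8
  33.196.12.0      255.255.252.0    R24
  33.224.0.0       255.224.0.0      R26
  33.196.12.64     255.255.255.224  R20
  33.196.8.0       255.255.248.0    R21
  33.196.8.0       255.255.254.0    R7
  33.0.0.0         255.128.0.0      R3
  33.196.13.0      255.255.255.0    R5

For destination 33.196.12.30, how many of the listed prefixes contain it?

Prefixes containing 33.196.12.30:
  33.196.8.0/21 (33.196.8.0 - 33.196.15.255)
  33.196.12.0/22 (33.196.12.0 - 33.196.15.255)
Total matching entries: 2.

2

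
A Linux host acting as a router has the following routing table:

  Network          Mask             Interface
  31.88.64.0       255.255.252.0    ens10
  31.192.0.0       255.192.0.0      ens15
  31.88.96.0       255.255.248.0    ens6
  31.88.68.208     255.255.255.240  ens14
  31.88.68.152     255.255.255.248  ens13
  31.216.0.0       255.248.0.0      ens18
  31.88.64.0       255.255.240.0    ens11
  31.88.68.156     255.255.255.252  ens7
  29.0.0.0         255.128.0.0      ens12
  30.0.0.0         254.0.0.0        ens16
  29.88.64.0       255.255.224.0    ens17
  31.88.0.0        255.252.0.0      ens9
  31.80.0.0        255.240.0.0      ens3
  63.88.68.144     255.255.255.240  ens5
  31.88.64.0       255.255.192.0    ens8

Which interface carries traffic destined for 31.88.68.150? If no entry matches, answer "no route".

ens11

Routes whose prefix contains 31.88.68.150:
  30.0.0.0/7 (30.0.0.0 - 31.255.255.255) -> ens16
  31.80.0.0/12 (31.80.0.0 - 31.95.255.255) -> ens3
  31.88.0.0/14 (31.88.0.0 - 31.91.255.255) -> ens9
  31.88.64.0/18 (31.88.64.0 - 31.88.127.255) -> ens8
  31.88.64.0/20 (31.88.64.0 - 31.88.79.255) -> ens11
More-specific entries that do NOT match:
  31.88.68.156/30 (31.88.68.156 - 31.88.68.159) does not contain 31.88.68.150
  31.88.68.152/29 (31.88.68.152 - 31.88.68.159) does not contain 31.88.68.150
  31.88.68.208/28 (31.88.68.208 - 31.88.68.223) does not contain 31.88.68.150
  63.88.68.144/28 (63.88.68.144 - 63.88.68.159) does not contain 31.88.68.150
  31.88.64.0/22 (31.88.64.0 - 31.88.67.255) does not contain 31.88.68.150
  31.88.96.0/21 (31.88.96.0 - 31.88.103.255) does not contain 31.88.68.150
Longest matching prefix is /20 -> interface ens11.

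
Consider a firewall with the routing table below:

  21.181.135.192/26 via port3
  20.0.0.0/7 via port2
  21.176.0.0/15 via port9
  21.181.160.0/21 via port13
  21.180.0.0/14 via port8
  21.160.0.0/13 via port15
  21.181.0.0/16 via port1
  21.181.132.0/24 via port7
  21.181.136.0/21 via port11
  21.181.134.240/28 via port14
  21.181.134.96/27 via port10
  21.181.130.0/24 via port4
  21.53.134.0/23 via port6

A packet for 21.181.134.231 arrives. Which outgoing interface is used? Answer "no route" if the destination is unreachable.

port1

Routes whose prefix contains 21.181.134.231:
  20.0.0.0/7 (20.0.0.0 - 21.255.255.255) -> port2
  21.180.0.0/14 (21.180.0.0 - 21.183.255.255) -> port8
  21.181.0.0/16 (21.181.0.0 - 21.181.255.255) -> port1
More-specific entries that do NOT match:
  21.181.134.240/28 (21.181.134.240 - 21.181.134.255) does not contain 21.181.134.231
  21.181.134.96/27 (21.181.134.96 - 21.181.134.127) does not contain 21.181.134.231
  21.181.135.192/26 (21.181.135.192 - 21.181.135.255) does not contain 21.181.134.231
  21.181.132.0/24 (21.181.132.0 - 21.181.132.255) does not contain 21.181.134.231
  21.181.130.0/24 (21.181.130.0 - 21.181.130.255) does not contain 21.181.134.231
  21.53.134.0/23 (21.53.134.0 - 21.53.135.255) does not contain 21.181.134.231
  21.181.160.0/21 (21.181.160.0 - 21.181.167.255) does not contain 21.181.134.231
  21.181.136.0/21 (21.181.136.0 - 21.181.143.255) does not contain 21.181.134.231
Longest matching prefix is /16 -> interface port1.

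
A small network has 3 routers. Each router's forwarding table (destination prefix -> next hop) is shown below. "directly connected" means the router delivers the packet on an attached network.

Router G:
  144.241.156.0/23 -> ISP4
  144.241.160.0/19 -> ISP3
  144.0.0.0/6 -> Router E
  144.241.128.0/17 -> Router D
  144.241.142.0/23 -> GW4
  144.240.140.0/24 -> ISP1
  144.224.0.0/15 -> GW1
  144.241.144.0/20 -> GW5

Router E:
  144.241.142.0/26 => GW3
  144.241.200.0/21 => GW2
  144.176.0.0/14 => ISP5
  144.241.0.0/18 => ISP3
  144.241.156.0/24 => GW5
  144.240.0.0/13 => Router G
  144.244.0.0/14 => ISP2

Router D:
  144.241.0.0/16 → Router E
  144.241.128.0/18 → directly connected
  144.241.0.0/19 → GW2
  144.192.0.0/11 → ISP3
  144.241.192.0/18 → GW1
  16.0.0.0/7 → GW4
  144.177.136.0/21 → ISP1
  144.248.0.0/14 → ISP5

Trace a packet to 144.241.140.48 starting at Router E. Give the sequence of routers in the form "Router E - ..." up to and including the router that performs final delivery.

At Router E: longest match for 144.241.140.48 is 144.240.0.0/13 -> Router G
At Router G: longest match for 144.241.140.48 is 144.241.128.0/17 -> Router D
At Router D: longest match for 144.241.140.48 is 144.241.128.0/18 -> directly connected

Router E - Router G - Router D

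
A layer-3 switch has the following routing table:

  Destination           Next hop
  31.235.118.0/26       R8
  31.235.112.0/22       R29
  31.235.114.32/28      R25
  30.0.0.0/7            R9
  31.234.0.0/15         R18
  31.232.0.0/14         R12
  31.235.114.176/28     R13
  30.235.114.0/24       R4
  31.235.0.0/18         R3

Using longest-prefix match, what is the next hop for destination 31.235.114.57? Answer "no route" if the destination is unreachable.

R29

Routes whose prefix contains 31.235.114.57:
  30.0.0.0/7 (30.0.0.0 - 31.255.255.255) -> R9
  31.232.0.0/14 (31.232.0.0 - 31.235.255.255) -> R12
  31.234.0.0/15 (31.234.0.0 - 31.235.255.255) -> R18
  31.235.112.0/22 (31.235.112.0 - 31.235.115.255) -> R29
More-specific entries that do NOT match:
  31.235.114.32/28 (31.235.114.32 - 31.235.114.47) does not contain 31.235.114.57
  31.235.114.176/28 (31.235.114.176 - 31.235.114.191) does not contain 31.235.114.57
  31.235.118.0/26 (31.235.118.0 - 31.235.118.63) does not contain 31.235.114.57
  30.235.114.0/24 (30.235.114.0 - 30.235.114.255) does not contain 31.235.114.57
Longest matching prefix is /22 -> next hop R29.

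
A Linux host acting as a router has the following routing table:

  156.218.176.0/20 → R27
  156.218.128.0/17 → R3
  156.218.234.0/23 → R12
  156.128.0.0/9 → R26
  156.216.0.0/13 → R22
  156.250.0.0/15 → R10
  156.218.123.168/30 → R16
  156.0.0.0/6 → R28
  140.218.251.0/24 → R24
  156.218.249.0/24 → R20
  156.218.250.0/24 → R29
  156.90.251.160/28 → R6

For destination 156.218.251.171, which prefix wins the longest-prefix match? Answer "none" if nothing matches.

156.218.128.0/17

Entries matching 156.218.251.171:
  156.0.0.0/6 (156.0.0.0 - 159.255.255.255)
  156.128.0.0/9 (156.128.0.0 - 156.255.255.255)
  156.216.0.0/13 (156.216.0.0 - 156.223.255.255)
  156.218.128.0/17 (156.218.128.0 - 156.218.255.255)
Most specific is 156.218.128.0/17.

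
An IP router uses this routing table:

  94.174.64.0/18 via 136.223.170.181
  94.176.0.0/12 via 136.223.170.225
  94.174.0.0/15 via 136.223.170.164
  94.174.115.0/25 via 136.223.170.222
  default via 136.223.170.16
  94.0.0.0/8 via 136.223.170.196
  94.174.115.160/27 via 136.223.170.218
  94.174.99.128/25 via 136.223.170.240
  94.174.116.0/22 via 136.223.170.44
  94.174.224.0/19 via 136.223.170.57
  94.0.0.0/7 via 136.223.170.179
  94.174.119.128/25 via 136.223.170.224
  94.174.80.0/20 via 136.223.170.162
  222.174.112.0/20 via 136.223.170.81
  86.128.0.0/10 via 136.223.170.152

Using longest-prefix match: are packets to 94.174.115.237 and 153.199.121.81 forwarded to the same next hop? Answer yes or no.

94.174.115.237: longest match 94.174.64.0/18 -> 136.223.170.181
153.199.121.81: longest match 0.0.0.0/0 -> 136.223.170.16

no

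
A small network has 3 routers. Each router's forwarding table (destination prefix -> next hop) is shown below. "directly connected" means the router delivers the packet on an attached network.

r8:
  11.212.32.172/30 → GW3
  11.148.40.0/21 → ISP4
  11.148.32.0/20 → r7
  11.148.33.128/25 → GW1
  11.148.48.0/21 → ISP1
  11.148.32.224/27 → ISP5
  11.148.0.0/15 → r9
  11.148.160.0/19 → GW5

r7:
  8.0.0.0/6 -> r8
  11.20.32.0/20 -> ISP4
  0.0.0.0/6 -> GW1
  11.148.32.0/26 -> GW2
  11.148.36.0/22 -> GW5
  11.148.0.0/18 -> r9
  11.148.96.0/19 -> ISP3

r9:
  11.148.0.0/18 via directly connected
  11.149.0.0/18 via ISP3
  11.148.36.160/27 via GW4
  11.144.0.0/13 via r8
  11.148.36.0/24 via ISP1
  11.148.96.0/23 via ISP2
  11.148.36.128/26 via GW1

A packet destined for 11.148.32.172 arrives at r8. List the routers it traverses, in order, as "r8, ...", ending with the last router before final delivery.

r8, r7, r9

At r8: longest match for 11.148.32.172 is 11.148.32.0/20 -> r7
At r7: longest match for 11.148.32.172 is 11.148.0.0/18 -> r9
At r9: longest match for 11.148.32.172 is 11.148.0.0/18 -> directly connected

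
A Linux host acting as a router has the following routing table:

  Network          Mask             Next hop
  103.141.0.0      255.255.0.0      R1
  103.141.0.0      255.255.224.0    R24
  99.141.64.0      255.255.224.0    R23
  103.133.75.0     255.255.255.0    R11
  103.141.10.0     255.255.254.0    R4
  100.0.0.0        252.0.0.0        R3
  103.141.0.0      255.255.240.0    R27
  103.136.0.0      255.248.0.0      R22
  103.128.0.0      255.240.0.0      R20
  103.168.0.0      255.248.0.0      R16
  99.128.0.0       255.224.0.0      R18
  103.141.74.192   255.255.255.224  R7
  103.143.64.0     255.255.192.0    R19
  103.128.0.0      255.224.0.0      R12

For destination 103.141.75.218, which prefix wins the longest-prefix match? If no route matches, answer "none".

Entries matching 103.141.75.218:
  100.0.0.0/6 (100.0.0.0 - 103.255.255.255)
  103.128.0.0/11 (103.128.0.0 - 103.159.255.255)
  103.128.0.0/12 (103.128.0.0 - 103.143.255.255)
  103.136.0.0/13 (103.136.0.0 - 103.143.255.255)
  103.141.0.0/16 (103.141.0.0 - 103.141.255.255)
Most specific is 103.141.0.0/16.

103.141.0.0/16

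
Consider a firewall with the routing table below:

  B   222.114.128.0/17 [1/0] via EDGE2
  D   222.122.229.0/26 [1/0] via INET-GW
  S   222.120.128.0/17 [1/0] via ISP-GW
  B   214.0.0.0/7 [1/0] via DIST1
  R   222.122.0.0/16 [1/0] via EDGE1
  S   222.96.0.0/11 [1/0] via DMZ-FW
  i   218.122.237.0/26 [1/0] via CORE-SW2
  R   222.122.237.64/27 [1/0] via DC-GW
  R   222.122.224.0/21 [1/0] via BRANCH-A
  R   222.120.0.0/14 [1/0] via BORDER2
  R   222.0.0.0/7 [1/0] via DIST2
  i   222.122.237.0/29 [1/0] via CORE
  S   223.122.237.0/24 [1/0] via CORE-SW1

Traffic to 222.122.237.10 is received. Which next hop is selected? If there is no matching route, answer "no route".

EDGE1

Routes whose prefix contains 222.122.237.10:
  222.0.0.0/7 (222.0.0.0 - 223.255.255.255) -> DIST2
  222.96.0.0/11 (222.96.0.0 - 222.127.255.255) -> DMZ-FW
  222.120.0.0/14 (222.120.0.0 - 222.123.255.255) -> BORDER2
  222.122.0.0/16 (222.122.0.0 - 222.122.255.255) -> EDGE1
More-specific entries that do NOT match:
  222.122.237.0/29 (222.122.237.0 - 222.122.237.7) does not contain 222.122.237.10
  222.122.237.64/27 (222.122.237.64 - 222.122.237.95) does not contain 222.122.237.10
  222.122.229.0/26 (222.122.229.0 - 222.122.229.63) does not contain 222.122.237.10
  218.122.237.0/26 (218.122.237.0 - 218.122.237.63) does not contain 222.122.237.10
  223.122.237.0/24 (223.122.237.0 - 223.122.237.255) does not contain 222.122.237.10
  222.122.224.0/21 (222.122.224.0 - 222.122.231.255) does not contain 222.122.237.10
  222.114.128.0/17 (222.114.128.0 - 222.114.255.255) does not contain 222.122.237.10
  222.120.128.0/17 (222.120.128.0 - 222.120.255.255) does not contain 222.122.237.10
Longest matching prefix is /16 -> next hop EDGE1.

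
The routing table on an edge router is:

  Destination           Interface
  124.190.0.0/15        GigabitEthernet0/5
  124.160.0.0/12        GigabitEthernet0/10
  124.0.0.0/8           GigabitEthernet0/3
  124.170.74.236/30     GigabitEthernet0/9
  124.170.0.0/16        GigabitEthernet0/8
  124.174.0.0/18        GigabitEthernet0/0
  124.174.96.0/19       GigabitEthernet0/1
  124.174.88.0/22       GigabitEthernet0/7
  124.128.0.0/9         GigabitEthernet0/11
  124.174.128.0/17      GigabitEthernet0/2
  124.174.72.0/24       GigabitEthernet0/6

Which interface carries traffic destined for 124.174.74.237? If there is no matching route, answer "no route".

GigabitEthernet0/10

Routes whose prefix contains 124.174.74.237:
  124.0.0.0/8 (124.0.0.0 - 124.255.255.255) -> GigabitEthernet0/3
  124.128.0.0/9 (124.128.0.0 - 124.255.255.255) -> GigabitEthernet0/11
  124.160.0.0/12 (124.160.0.0 - 124.175.255.255) -> GigabitEthernet0/10
More-specific entries that do NOT match:
  124.170.74.236/30 (124.170.74.236 - 124.170.74.239) does not contain 124.174.74.237
  124.174.72.0/24 (124.174.72.0 - 124.174.72.255) does not contain 124.174.74.237
  124.174.88.0/22 (124.174.88.0 - 124.174.91.255) does not contain 124.174.74.237
  124.174.96.0/19 (124.174.96.0 - 124.174.127.255) does not contain 124.174.74.237
  124.174.0.0/18 (124.174.0.0 - 124.174.63.255) does not contain 124.174.74.237
  124.174.128.0/17 (124.174.128.0 - 124.174.255.255) does not contain 124.174.74.237
  124.170.0.0/16 (124.170.0.0 - 124.170.255.255) does not contain 124.174.74.237
  124.190.0.0/15 (124.190.0.0 - 124.191.255.255) does not contain 124.174.74.237
Longest matching prefix is /12 -> interface GigabitEthernet0/10.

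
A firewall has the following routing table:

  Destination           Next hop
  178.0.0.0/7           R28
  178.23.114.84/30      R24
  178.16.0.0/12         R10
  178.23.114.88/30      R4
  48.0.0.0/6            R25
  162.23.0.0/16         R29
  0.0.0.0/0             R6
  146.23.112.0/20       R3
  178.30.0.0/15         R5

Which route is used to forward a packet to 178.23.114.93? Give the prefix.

Entries matching 178.23.114.93:
  0.0.0.0/0 (default, matches everything)
  178.0.0.0/7 (178.0.0.0 - 179.255.255.255)
  178.16.0.0/12 (178.16.0.0 - 178.31.255.255)
Most specific is 178.16.0.0/12.

178.16.0.0/12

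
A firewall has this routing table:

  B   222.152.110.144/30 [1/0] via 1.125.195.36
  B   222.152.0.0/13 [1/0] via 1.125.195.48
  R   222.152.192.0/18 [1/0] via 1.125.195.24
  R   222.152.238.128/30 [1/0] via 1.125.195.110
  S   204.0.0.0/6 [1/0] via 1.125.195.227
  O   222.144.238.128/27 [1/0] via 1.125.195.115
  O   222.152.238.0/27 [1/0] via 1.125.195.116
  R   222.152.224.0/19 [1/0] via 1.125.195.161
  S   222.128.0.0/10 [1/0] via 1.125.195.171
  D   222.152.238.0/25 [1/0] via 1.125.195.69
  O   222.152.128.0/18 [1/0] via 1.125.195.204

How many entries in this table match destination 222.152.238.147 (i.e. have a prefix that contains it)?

4

Prefixes containing 222.152.238.147:
  222.128.0.0/10 (222.128.0.0 - 222.191.255.255)
  222.152.0.0/13 (222.152.0.0 - 222.159.255.255)
  222.152.192.0/18 (222.152.192.0 - 222.152.255.255)
  222.152.224.0/19 (222.152.224.0 - 222.152.255.255)
Total matching entries: 4.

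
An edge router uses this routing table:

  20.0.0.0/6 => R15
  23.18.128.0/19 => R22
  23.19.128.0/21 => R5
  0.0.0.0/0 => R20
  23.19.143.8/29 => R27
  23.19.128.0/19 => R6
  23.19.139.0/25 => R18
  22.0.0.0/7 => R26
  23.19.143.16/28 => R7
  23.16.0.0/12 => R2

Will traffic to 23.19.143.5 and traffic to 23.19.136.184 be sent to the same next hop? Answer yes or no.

yes

23.19.143.5: longest match 23.19.128.0/19 -> R6
23.19.136.184: longest match 23.19.128.0/19 -> R6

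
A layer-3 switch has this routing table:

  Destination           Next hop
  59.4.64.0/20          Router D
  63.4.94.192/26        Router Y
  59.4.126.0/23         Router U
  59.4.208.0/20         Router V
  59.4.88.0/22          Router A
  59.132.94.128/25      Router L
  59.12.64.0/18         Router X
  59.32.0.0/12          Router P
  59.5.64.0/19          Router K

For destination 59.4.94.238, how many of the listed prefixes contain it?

0

No listed prefix contains 59.4.94.238.
Total matching entries: 0.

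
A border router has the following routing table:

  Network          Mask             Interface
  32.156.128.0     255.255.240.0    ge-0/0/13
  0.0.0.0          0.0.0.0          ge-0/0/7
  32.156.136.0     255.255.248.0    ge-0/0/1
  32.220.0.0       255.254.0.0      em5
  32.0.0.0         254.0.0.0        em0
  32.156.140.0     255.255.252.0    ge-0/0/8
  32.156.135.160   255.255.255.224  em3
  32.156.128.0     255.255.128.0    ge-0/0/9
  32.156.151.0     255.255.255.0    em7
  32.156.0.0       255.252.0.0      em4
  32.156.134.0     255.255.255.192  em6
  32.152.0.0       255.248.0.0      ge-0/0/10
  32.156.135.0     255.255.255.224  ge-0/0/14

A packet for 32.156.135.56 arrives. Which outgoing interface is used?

Routes whose prefix contains 32.156.135.56:
  0.0.0.0/0 (default, matches everything) -> ge-0/0/7
  32.0.0.0/7 (32.0.0.0 - 33.255.255.255) -> em0
  32.152.0.0/13 (32.152.0.0 - 32.159.255.255) -> ge-0/0/10
  32.156.0.0/14 (32.156.0.0 - 32.159.255.255) -> em4
  32.156.128.0/17 (32.156.128.0 - 32.156.255.255) -> ge-0/0/9
  32.156.128.0/20 (32.156.128.0 - 32.156.143.255) -> ge-0/0/13
More-specific entries that do NOT match:
  32.156.135.160/27 (32.156.135.160 - 32.156.135.191) does not contain 32.156.135.56
  32.156.135.0/27 (32.156.135.0 - 32.156.135.31) does not contain 32.156.135.56
  32.156.134.0/26 (32.156.134.0 - 32.156.134.63) does not contain 32.156.135.56
  32.156.151.0/24 (32.156.151.0 - 32.156.151.255) does not contain 32.156.135.56
  32.156.140.0/22 (32.156.140.0 - 32.156.143.255) does not contain 32.156.135.56
  32.156.136.0/21 (32.156.136.0 - 32.156.143.255) does not contain 32.156.135.56
Longest matching prefix is /20 -> interface ge-0/0/13.

ge-0/0/13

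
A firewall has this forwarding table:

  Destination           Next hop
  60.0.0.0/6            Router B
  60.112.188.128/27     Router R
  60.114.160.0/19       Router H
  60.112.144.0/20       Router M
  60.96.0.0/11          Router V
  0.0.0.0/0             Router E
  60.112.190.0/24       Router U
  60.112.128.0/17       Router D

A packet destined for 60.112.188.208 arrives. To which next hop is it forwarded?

Routes whose prefix contains 60.112.188.208:
  0.0.0.0/0 (default, matches everything) -> Router E
  60.0.0.0/6 (60.0.0.0 - 63.255.255.255) -> Router B
  60.96.0.0/11 (60.96.0.0 - 60.127.255.255) -> Router V
  60.112.128.0/17 (60.112.128.0 - 60.112.255.255) -> Router D
More-specific entries that do NOT match:
  60.112.188.128/27 (60.112.188.128 - 60.112.188.159) does not contain 60.112.188.208
  60.112.190.0/24 (60.112.190.0 - 60.112.190.255) does not contain 60.112.188.208
  60.112.144.0/20 (60.112.144.0 - 60.112.159.255) does not contain 60.112.188.208
  60.114.160.0/19 (60.114.160.0 - 60.114.191.255) does not contain 60.112.188.208
Longest matching prefix is /17 -> next hop Router D.

Router D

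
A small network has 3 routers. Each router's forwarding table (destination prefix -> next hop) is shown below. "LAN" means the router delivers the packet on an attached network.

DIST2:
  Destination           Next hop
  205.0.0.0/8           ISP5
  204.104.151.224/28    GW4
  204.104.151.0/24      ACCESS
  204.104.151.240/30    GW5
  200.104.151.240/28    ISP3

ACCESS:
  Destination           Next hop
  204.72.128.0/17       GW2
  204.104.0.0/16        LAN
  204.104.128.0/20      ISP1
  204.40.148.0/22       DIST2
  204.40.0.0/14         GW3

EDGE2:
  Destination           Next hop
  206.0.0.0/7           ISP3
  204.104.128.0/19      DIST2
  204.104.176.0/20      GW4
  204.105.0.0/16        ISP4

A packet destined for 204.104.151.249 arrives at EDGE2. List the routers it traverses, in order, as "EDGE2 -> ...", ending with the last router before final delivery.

EDGE2 -> DIST2 -> ACCESS

At EDGE2: longest match for 204.104.151.249 is 204.104.128.0/19 -> DIST2
At DIST2: longest match for 204.104.151.249 is 204.104.151.0/24 -> ACCESS
At ACCESS: longest match for 204.104.151.249 is 204.104.0.0/16 -> LAN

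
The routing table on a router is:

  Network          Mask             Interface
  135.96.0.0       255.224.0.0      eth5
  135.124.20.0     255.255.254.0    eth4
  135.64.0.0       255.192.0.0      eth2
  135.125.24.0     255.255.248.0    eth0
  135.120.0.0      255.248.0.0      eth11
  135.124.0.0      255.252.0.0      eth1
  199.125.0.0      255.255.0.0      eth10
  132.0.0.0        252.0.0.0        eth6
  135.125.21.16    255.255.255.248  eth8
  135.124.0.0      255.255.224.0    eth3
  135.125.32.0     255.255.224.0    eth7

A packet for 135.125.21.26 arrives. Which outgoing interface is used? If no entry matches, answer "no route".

eth1

Routes whose prefix contains 135.125.21.26:
  132.0.0.0/6 (132.0.0.0 - 135.255.255.255) -> eth6
  135.64.0.0/10 (135.64.0.0 - 135.127.255.255) -> eth2
  135.96.0.0/11 (135.96.0.0 - 135.127.255.255) -> eth5
  135.120.0.0/13 (135.120.0.0 - 135.127.255.255) -> eth11
  135.124.0.0/14 (135.124.0.0 - 135.127.255.255) -> eth1
More-specific entries that do NOT match:
  135.125.21.16/29 (135.125.21.16 - 135.125.21.23) does not contain 135.125.21.26
  135.124.20.0/23 (135.124.20.0 - 135.124.21.255) does not contain 135.125.21.26
  135.125.24.0/21 (135.125.24.0 - 135.125.31.255) does not contain 135.125.21.26
  135.124.0.0/19 (135.124.0.0 - 135.124.31.255) does not contain 135.125.21.26
  135.125.32.0/19 (135.125.32.0 - 135.125.63.255) does not contain 135.125.21.26
  199.125.0.0/16 (199.125.0.0 - 199.125.255.255) does not contain 135.125.21.26
Longest matching prefix is /14 -> interface eth1.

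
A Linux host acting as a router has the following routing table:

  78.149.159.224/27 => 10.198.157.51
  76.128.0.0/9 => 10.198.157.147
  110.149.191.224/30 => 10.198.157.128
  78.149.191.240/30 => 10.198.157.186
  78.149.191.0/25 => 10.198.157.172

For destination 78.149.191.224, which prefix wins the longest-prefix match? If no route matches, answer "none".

none

78.149.191.224 is outside every listed prefix and there is no default route.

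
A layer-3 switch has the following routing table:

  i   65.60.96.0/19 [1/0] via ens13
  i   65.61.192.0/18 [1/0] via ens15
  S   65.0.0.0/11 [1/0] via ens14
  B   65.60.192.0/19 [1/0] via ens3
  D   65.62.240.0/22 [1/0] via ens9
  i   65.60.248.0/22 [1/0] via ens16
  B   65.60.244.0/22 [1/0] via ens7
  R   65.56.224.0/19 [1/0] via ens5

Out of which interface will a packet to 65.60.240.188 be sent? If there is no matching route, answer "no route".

no route

No entry's prefix contains 65.60.240.188; there is no default route.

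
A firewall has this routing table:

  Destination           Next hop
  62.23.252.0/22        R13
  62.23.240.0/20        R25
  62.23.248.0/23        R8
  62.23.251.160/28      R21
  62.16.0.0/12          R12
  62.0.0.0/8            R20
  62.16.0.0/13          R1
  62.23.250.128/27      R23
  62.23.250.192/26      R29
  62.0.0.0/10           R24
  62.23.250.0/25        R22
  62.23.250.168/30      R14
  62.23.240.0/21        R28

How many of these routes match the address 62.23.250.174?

5

Prefixes containing 62.23.250.174:
  62.0.0.0/8 (62.0.0.0 - 62.255.255.255)
  62.0.0.0/10 (62.0.0.0 - 62.63.255.255)
  62.16.0.0/12 (62.16.0.0 - 62.31.255.255)
  62.16.0.0/13 (62.16.0.0 - 62.23.255.255)
  62.23.240.0/20 (62.23.240.0 - 62.23.255.255)
Total matching entries: 5.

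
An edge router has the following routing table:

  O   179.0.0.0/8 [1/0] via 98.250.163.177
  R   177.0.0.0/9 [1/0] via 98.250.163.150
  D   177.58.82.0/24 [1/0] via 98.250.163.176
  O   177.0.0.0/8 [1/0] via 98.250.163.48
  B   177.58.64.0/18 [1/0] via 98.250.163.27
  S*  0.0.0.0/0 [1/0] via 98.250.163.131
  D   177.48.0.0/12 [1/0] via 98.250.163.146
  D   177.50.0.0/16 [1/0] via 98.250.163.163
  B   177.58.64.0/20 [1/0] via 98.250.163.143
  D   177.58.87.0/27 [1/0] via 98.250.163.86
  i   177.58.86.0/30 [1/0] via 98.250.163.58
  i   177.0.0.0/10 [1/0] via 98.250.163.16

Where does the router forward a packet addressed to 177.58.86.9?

98.250.163.27

Routes whose prefix contains 177.58.86.9:
  0.0.0.0/0 (default, matches everything) -> 98.250.163.131
  177.0.0.0/8 (177.0.0.0 - 177.255.255.255) -> 98.250.163.48
  177.0.0.0/9 (177.0.0.0 - 177.127.255.255) -> 98.250.163.150
  177.0.0.0/10 (177.0.0.0 - 177.63.255.255) -> 98.250.163.16
  177.48.0.0/12 (177.48.0.0 - 177.63.255.255) -> 98.250.163.146
  177.58.64.0/18 (177.58.64.0 - 177.58.127.255) -> 98.250.163.27
More-specific entries that do NOT match:
  177.58.86.0/30 (177.58.86.0 - 177.58.86.3) does not contain 177.58.86.9
  177.58.87.0/27 (177.58.87.0 - 177.58.87.31) does not contain 177.58.86.9
  177.58.82.0/24 (177.58.82.0 - 177.58.82.255) does not contain 177.58.86.9
  177.58.64.0/20 (177.58.64.0 - 177.58.79.255) does not contain 177.58.86.9
Longest matching prefix is /18 -> next hop 98.250.163.27.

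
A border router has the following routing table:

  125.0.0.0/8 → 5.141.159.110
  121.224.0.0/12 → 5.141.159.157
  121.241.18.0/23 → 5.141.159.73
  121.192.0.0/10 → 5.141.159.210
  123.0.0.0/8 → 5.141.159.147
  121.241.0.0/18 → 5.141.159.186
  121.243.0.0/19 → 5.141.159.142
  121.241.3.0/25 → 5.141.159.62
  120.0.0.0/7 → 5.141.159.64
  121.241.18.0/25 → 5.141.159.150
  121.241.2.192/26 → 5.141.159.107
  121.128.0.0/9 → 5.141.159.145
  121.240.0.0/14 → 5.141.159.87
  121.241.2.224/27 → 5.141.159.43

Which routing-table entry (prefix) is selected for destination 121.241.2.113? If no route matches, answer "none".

121.241.0.0/18

Entries matching 121.241.2.113:
  120.0.0.0/7 (120.0.0.0 - 121.255.255.255)
  121.128.0.0/9 (121.128.0.0 - 121.255.255.255)
  121.192.0.0/10 (121.192.0.0 - 121.255.255.255)
  121.240.0.0/14 (121.240.0.0 - 121.243.255.255)
  121.241.0.0/18 (121.241.0.0 - 121.241.63.255)
Most specific is 121.241.0.0/18.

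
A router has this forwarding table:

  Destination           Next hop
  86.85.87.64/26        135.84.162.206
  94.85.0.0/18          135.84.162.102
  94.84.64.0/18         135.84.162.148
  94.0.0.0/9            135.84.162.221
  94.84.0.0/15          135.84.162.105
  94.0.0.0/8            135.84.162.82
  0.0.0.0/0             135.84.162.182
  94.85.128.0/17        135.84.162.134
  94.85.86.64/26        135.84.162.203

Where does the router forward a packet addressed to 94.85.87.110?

135.84.162.105

Routes whose prefix contains 94.85.87.110:
  0.0.0.0/0 (default, matches everything) -> 135.84.162.182
  94.0.0.0/8 (94.0.0.0 - 94.255.255.255) -> 135.84.162.82
  94.0.0.0/9 (94.0.0.0 - 94.127.255.255) -> 135.84.162.221
  94.84.0.0/15 (94.84.0.0 - 94.85.255.255) -> 135.84.162.105
More-specific entries that do NOT match:
  86.85.87.64/26 (86.85.87.64 - 86.85.87.127) does not contain 94.85.87.110
  94.85.86.64/26 (94.85.86.64 - 94.85.86.127) does not contain 94.85.87.110
  94.85.0.0/18 (94.85.0.0 - 94.85.63.255) does not contain 94.85.87.110
  94.84.64.0/18 (94.84.64.0 - 94.84.127.255) does not contain 94.85.87.110
  94.85.128.0/17 (94.85.128.0 - 94.85.255.255) does not contain 94.85.87.110
Longest matching prefix is /15 -> next hop 135.84.162.105.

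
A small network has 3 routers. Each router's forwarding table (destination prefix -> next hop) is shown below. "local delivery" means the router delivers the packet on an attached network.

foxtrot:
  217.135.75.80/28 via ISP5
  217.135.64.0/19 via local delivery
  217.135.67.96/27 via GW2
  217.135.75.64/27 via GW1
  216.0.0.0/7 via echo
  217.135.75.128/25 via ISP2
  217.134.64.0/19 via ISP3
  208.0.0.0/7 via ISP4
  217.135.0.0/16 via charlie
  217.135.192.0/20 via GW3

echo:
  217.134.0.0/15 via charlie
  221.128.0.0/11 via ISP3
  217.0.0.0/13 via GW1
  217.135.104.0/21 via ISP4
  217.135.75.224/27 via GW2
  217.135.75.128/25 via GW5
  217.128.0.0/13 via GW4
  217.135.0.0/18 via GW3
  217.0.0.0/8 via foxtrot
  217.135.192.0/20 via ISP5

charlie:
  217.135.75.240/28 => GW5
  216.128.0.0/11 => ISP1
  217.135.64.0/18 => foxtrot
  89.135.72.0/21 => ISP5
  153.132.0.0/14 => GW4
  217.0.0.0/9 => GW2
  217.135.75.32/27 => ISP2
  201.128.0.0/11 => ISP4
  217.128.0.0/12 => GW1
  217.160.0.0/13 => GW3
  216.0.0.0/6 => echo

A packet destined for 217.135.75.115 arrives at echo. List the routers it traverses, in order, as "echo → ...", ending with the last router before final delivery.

At echo: longest match for 217.135.75.115 is 217.134.0.0/15 -> charlie
At charlie: longest match for 217.135.75.115 is 217.135.64.0/18 -> foxtrot
At foxtrot: longest match for 217.135.75.115 is 217.135.64.0/19 -> local delivery

echo → charlie → foxtrot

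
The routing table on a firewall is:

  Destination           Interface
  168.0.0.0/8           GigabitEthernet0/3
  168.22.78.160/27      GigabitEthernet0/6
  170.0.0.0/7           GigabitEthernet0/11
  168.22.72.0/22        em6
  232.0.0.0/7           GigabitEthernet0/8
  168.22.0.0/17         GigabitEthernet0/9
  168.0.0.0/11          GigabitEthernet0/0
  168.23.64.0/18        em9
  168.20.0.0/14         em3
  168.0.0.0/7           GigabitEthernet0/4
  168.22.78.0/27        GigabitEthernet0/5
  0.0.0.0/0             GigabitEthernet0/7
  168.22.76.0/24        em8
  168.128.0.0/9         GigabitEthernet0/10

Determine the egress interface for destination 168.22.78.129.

Routes whose prefix contains 168.22.78.129:
  0.0.0.0/0 (default, matches everything) -> GigabitEthernet0/7
  168.0.0.0/7 (168.0.0.0 - 169.255.255.255) -> GigabitEthernet0/4
  168.0.0.0/8 (168.0.0.0 - 168.255.255.255) -> GigabitEthernet0/3
  168.0.0.0/11 (168.0.0.0 - 168.31.255.255) -> GigabitEthernet0/0
  168.20.0.0/14 (168.20.0.0 - 168.23.255.255) -> em3
  168.22.0.0/17 (168.22.0.0 - 168.22.127.255) -> GigabitEthernet0/9
More-specific entries that do NOT match:
  168.22.78.160/27 (168.22.78.160 - 168.22.78.191) does not contain 168.22.78.129
  168.22.78.0/27 (168.22.78.0 - 168.22.78.31) does not contain 168.22.78.129
  168.22.76.0/24 (168.22.76.0 - 168.22.76.255) does not contain 168.22.78.129
  168.22.72.0/22 (168.22.72.0 - 168.22.75.255) does not contain 168.22.78.129
  168.23.64.0/18 (168.23.64.0 - 168.23.127.255) does not contain 168.22.78.129
Longest matching prefix is /17 -> interface GigabitEthernet0/9.

GigabitEthernet0/9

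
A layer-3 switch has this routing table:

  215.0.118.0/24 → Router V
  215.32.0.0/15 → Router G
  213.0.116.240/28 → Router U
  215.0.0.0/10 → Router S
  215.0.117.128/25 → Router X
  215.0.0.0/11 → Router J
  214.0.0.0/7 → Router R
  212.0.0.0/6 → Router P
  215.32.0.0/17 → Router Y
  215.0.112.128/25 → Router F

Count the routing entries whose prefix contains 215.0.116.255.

4

Prefixes containing 215.0.116.255:
  212.0.0.0/6 (212.0.0.0 - 215.255.255.255)
  214.0.0.0/7 (214.0.0.0 - 215.255.255.255)
  215.0.0.0/10 (215.0.0.0 - 215.63.255.255)
  215.0.0.0/11 (215.0.0.0 - 215.31.255.255)
Total matching entries: 4.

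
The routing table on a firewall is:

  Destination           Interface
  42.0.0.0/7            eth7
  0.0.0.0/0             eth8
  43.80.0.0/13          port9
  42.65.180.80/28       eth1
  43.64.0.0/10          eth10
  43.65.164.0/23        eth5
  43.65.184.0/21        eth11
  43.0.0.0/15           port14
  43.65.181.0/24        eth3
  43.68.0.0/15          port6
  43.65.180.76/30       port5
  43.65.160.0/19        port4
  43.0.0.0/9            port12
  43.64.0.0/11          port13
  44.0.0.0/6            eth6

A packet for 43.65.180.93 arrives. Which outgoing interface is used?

Routes whose prefix contains 43.65.180.93:
  0.0.0.0/0 (default, matches everything) -> eth8
  42.0.0.0/7 (42.0.0.0 - 43.255.255.255) -> eth7
  43.0.0.0/9 (43.0.0.0 - 43.127.255.255) -> port12
  43.64.0.0/10 (43.64.0.0 - 43.127.255.255) -> eth10
  43.64.0.0/11 (43.64.0.0 - 43.95.255.255) -> port13
  43.65.160.0/19 (43.65.160.0 - 43.65.191.255) -> port4
More-specific entries that do NOT match:
  43.65.180.76/30 (43.65.180.76 - 43.65.180.79) does not contain 43.65.180.93
  42.65.180.80/28 (42.65.180.80 - 42.65.180.95) does not contain 43.65.180.93
  43.65.181.0/24 (43.65.181.0 - 43.65.181.255) does not contain 43.65.180.93
  43.65.164.0/23 (43.65.164.0 - 43.65.165.255) does not contain 43.65.180.93
  43.65.184.0/21 (43.65.184.0 - 43.65.191.255) does not contain 43.65.180.93
Longest matching prefix is /19 -> interface port4.

port4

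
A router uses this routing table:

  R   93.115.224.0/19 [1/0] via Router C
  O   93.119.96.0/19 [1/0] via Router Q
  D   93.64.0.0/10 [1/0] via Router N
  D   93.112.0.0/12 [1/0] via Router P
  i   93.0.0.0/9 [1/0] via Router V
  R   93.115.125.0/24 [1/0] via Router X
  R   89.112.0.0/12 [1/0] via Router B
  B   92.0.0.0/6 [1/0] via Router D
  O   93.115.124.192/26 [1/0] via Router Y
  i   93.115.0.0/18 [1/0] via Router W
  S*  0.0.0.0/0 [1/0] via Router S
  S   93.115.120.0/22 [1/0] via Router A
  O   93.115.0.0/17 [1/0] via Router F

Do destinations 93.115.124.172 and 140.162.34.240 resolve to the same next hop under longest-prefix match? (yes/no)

93.115.124.172: longest match 93.115.0.0/17 -> Router F
140.162.34.240: longest match 0.0.0.0/0 -> Router S

no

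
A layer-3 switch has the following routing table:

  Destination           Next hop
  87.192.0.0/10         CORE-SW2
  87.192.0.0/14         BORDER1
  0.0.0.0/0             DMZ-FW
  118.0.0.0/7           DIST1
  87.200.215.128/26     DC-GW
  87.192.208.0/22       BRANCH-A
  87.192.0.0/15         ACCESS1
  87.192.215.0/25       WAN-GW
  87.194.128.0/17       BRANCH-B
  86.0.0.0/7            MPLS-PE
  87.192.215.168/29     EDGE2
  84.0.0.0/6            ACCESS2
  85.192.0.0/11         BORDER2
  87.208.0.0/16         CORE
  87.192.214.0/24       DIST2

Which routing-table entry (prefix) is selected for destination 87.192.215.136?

Entries matching 87.192.215.136:
  0.0.0.0/0 (default, matches everything)
  84.0.0.0/6 (84.0.0.0 - 87.255.255.255)
  86.0.0.0/7 (86.0.0.0 - 87.255.255.255)
  87.192.0.0/10 (87.192.0.0 - 87.255.255.255)
  87.192.0.0/14 (87.192.0.0 - 87.195.255.255)
  87.192.0.0/15 (87.192.0.0 - 87.193.255.255)
Most specific is 87.192.0.0/15.

87.192.0.0/15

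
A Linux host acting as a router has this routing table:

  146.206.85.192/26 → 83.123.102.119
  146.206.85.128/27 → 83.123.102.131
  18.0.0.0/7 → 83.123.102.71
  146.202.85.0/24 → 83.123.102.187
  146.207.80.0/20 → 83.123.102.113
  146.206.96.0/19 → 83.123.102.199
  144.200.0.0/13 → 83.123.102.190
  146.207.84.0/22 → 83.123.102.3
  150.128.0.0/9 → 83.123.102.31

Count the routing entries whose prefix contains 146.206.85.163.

No listed prefix contains 146.206.85.163.
Total matching entries: 0.

0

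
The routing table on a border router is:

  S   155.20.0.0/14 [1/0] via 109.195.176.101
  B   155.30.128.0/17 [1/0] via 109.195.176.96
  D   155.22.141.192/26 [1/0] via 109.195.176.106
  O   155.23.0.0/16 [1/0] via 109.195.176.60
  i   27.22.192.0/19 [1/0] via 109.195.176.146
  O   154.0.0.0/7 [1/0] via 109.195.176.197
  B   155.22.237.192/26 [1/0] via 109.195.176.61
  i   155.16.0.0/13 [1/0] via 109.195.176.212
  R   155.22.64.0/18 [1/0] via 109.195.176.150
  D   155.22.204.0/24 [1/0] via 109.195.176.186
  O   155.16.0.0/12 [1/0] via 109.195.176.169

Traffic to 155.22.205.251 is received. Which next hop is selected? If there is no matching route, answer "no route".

109.195.176.101

Routes whose prefix contains 155.22.205.251:
  154.0.0.0/7 (154.0.0.0 - 155.255.255.255) -> 109.195.176.197
  155.16.0.0/12 (155.16.0.0 - 155.31.255.255) -> 109.195.176.169
  155.16.0.0/13 (155.16.0.0 - 155.23.255.255) -> 109.195.176.212
  155.20.0.0/14 (155.20.0.0 - 155.23.255.255) -> 109.195.176.101
More-specific entries that do NOT match:
  155.22.141.192/26 (155.22.141.192 - 155.22.141.255) does not contain 155.22.205.251
  155.22.237.192/26 (155.22.237.192 - 155.22.237.255) does not contain 155.22.205.251
  155.22.204.0/24 (155.22.204.0 - 155.22.204.255) does not contain 155.22.205.251
  27.22.192.0/19 (27.22.192.0 - 27.22.223.255) does not contain 155.22.205.251
  155.22.64.0/18 (155.22.64.0 - 155.22.127.255) does not contain 155.22.205.251
  155.30.128.0/17 (155.30.128.0 - 155.30.255.255) does not contain 155.22.205.251
  155.23.0.0/16 (155.23.0.0 - 155.23.255.255) does not contain 155.22.205.251
Longest matching prefix is /14 -> next hop 109.195.176.101.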